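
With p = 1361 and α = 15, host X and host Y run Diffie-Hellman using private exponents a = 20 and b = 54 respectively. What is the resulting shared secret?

Host Y sends B = α^b mod p = 15^54 mod 1361.
15^1 ≡ 15 (mod 1361)
15^2 = (15^1)^2 ≡ 15^2 = 225 ≡ 225 (mod 1361)
15^4 = (15^2)^2 ≡ 225^2 = 50625 ≡ 268 (mod 1361)
15^8 = (15^4)^2 ≡ 268^2 = 71824 ≡ 1052 (mod 1361)
15^16 = (15^8)^2 ≡ 1052^2 = 1106704 ≡ 211 (mod 1361)
15^32 = (15^16)^2 ≡ 211^2 = 44521 ≡ 969 (mod 1361)
15^54 = 15^32 · 15^16 · 15^4 · 15^2 ≡ 969 · 211 · 268 · 225 ≡ 610 (mod 1361).
So B = 610. Host X then computes K = B^a mod p = 610^20 mod 1361.
610^1 ≡ 610 (mod 1361)
610^2 = (610^1)^2 ≡ 610^2 = 372100 ≡ 547 (mod 1361)
610^4 = (610^2)^2 ≡ 547^2 = 299209 ≡ 1150 (mod 1361)
610^8 = (610^4)^2 ≡ 1150^2 = 1322500 ≡ 969 (mod 1361)
610^16 = (610^8)^2 ≡ 969^2 = 938961 ≡ 1232 (mod 1361)
610^20 = 610^16 · 610^4 ≡ 1232 · 1150 ≡ 1360 (mod 1361).

1360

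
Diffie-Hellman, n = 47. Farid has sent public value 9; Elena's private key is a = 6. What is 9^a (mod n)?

12

Shared key K = 9^6 mod 47.
9^1 ≡ 9 (mod 47)
9^2 = (9^1)^2 ≡ 9^2 = 81 ≡ 34 (mod 47)
9^4 = (9^2)^2 ≡ 34^2 = 1156 ≡ 28 (mod 47)
9^6 = 9^4 · 9^2 ≡ 28 · 34 ≡ 12 (mod 47).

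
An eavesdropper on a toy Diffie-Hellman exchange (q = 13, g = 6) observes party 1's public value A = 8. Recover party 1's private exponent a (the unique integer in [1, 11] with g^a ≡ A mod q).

Try successive powers of 6 modulo 13:
6^1 ≡ 6
6^2 ≡ 10
6^3 ≡ 8
Found: a = 3.

3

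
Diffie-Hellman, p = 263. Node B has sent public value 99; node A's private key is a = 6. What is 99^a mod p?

Shared key K = 99^6 mod 263.
99^1 ≡ 99 (mod 263)
99^2 = (99^1)^2 ≡ 99^2 = 9801 ≡ 70 (mod 263)
99^4 = (99^2)^2 ≡ 70^2 = 4900 ≡ 166 (mod 263)
99^6 = 99^4 · 99^2 ≡ 166 · 70 ≡ 48 (mod 263).

48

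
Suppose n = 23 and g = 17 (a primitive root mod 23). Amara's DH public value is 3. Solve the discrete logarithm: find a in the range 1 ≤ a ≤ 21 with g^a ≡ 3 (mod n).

18

Try successive powers of 17 modulo 23:
17^1 ≡ 17
17^2 ≡ 13
17^3 ≡ 14
17^4 ≡ 8
17^5 ≡ 21
17^6 ≡ 12
17^7 ≡ 20
17^8 ≡ 18
17^9 ≡ 7
17^10 ≡ 4
17^11 ≡ 22
17^12 ≡ 6
17^13 ≡ 10
17^14 ≡ 9
17^15 ≡ 15
17^16 ≡ 2
17^17 ≡ 11
17^18 ≡ 3
Found: a = 18.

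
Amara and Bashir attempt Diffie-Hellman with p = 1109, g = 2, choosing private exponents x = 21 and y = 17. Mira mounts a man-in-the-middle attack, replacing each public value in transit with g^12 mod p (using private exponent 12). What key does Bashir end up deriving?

Bashir receives Mira's public value M = 2^12 mod 1109 instead of the honest one.
2^1 ≡ 2 (mod 1109)
2^2 = (2^1)^2 ≡ 2^2 = 4 ≡ 4 (mod 1109)
2^4 = (2^2)^2 ≡ 4^2 = 16 ≡ 16 (mod 1109)
2^8 = (2^4)^2 ≡ 16^2 = 256 ≡ 256 (mod 1109)
2^12 = 2^8 · 2^4 ≡ 256 · 16 ≡ 769 (mod 1109).
So M = 769. Bashir computes K = M^17 mod 1109.
769^1 ≡ 769 (mod 1109)
769^2 = (769^1)^2 ≡ 769^2 = 591361 ≡ 264 (mod 1109)
769^4 = (769^2)^2 ≡ 264^2 = 69696 ≡ 938 (mod 1109)
769^8 = (769^4)^2 ≡ 938^2 = 879844 ≡ 407 (mod 1109)
769^16 = (769^8)^2 ≡ 407^2 = 165649 ≡ 408 (mod 1109)
769^17 = 769^16 · 769^1 ≡ 408 · 769 ≡ 1014 (mod 1109).

1014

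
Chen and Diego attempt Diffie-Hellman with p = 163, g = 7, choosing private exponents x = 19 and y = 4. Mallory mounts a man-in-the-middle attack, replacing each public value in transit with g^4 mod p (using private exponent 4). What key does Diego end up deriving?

74

Diego receives Mallory's public value M = 7^4 mod 163 instead of the honest one.
7^1 ≡ 7 (mod 163)
7^2 = (7^1)^2 ≡ 7^2 = 49 ≡ 49 (mod 163)
7^4 = (7^2)^2 ≡ 49^2 = 2401 ≡ 119 (mod 163)
So M = 119. Diego computes K = M^4 mod 163.
119^1 ≡ 119 (mod 163)
119^2 = (119^1)^2 ≡ 119^2 = 14161 ≡ 143 (mod 163)
119^4 = (119^2)^2 ≡ 143^2 = 20449 ≡ 74 (mod 163)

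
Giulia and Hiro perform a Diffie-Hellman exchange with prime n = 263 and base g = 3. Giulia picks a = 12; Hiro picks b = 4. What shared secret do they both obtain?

Giulia sends A = g^a mod n = 3^12 mod 263.
3^1 ≡ 3 (mod 263)
3^2 = (3^1)^2 ≡ 3^2 = 9 ≡ 9 (mod 263)
3^4 = (3^2)^2 ≡ 9^2 = 81 ≡ 81 (mod 263)
3^8 = (3^4)^2 ≡ 81^2 = 6561 ≡ 249 (mod 263)
3^12 = 3^8 · 3^4 ≡ 249 · 81 ≡ 181 (mod 263).
So A = 181. Hiro then computes K = A^b mod n = 181^4 mod 263.
181^1 ≡ 181 (mod 263)
181^2 = (181^1)^2 ≡ 181^2 = 32761 ≡ 149 (mod 263)
181^4 = (181^2)^2 ≡ 149^2 = 22201 ≡ 109 (mod 263)

109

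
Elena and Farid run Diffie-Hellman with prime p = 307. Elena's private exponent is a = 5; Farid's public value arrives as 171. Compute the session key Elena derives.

Shared key K = 171^5 mod 307.
171^1 ≡ 171 (mod 307)
171^2 = (171^1)^2 ≡ 171^2 = 29241 ≡ 76 (mod 307)
171^4 = (171^2)^2 ≡ 76^2 = 5776 ≡ 250 (mod 307)
171^5 = 171^4 · 171^1 ≡ 250 · 171 ≡ 77 (mod 307).

77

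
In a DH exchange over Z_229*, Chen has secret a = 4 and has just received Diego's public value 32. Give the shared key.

214

Shared key K = 32^4 mod 229.
32^1 ≡ 32 (mod 229)
32^2 = (32^1)^2 ≡ 32^2 = 1024 ≡ 108 (mod 229)
32^4 = (32^2)^2 ≡ 108^2 = 11664 ≡ 214 (mod 229)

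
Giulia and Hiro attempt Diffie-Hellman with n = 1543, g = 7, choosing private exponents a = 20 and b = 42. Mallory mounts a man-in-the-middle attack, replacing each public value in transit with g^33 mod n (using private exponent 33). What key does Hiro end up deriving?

1379

Hiro receives Mallory's public value M = 7^33 mod 1543 instead of the honest one.
7^1 ≡ 7 (mod 1543)
7^2 = (7^1)^2 ≡ 7^2 = 49 ≡ 49 (mod 1543)
7^4 = (7^2)^2 ≡ 49^2 = 2401 ≡ 858 (mod 1543)
7^8 = (7^4)^2 ≡ 858^2 = 736164 ≡ 153 (mod 1543)
7^16 = (7^8)^2 ≡ 153^2 = 23409 ≡ 264 (mod 1543)
7^32 = (7^16)^2 ≡ 264^2 = 69696 ≡ 261 (mod 1543)
7^33 = 7^32 · 7^1 ≡ 261 · 7 ≡ 284 (mod 1543).
So M = 284. Hiro computes K = M^42 mod 1543.
284^1 ≡ 284 (mod 1543)
284^2 = (284^1)^2 ≡ 284^2 = 80656 ≡ 420 (mod 1543)
284^4 = (284^2)^2 ≡ 420^2 = 176400 ≡ 498 (mod 1543)
284^8 = (284^4)^2 ≡ 498^2 = 248004 ≡ 1124 (mod 1543)
284^16 = (284^8)^2 ≡ 1124^2 = 1263376 ≡ 1202 (mod 1543)
284^32 = (284^16)^2 ≡ 1202^2 = 1444804 ≡ 556 (mod 1543)
284^42 = 284^32 · 284^8 · 284^2 ≡ 556 · 1124 · 420 ≡ 1379 (mod 1543).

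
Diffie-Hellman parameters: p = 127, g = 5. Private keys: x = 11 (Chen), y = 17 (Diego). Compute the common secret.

Diego sends B = g^y mod p = 5^17 mod 127.
5^1 ≡ 5 (mod 127)
5^2 = (5^1)^2 ≡ 5^2 = 25 ≡ 25 (mod 127)
5^4 = (5^2)^2 ≡ 25^2 = 625 ≡ 117 (mod 127)
5^8 = (5^4)^2 ≡ 117^2 = 13689 ≡ 100 (mod 127)
5^16 = (5^8)^2 ≡ 100^2 = 10000 ≡ 94 (mod 127)
5^17 = 5^16 · 5^1 ≡ 94 · 5 ≡ 89 (mod 127).
So B = 89. Chen then computes K = B^x mod p = 89^11 mod 127.
89^1 ≡ 89 (mod 127)
89^2 = (89^1)^2 ≡ 89^2 = 7921 ≡ 47 (mod 127)
89^4 = (89^2)^2 ≡ 47^2 = 2209 ≡ 50 (mod 127)
89^8 = (89^4)^2 ≡ 50^2 = 2500 ≡ 87 (mod 127)
89^11 = 89^8 · 89^2 · 89^1 ≡ 87 · 47 · 89 ≡ 66 (mod 127).

66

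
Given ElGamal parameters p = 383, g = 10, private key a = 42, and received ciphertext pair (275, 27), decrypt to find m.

149

Shared mask s = c₁^a mod p = 275^42 mod 383.
275^1 ≡ 275 (mod 383)
275^2 = (275^1)^2 ≡ 275^2 = 75625 ≡ 174 (mod 383)
275^4 = (275^2)^2 ≡ 174^2 = 30276 ≡ 19 (mod 383)
275^8 = (275^4)^2 ≡ 19^2 = 361 ≡ 361 (mod 383)
275^16 = (275^8)^2 ≡ 361^2 = 130321 ≡ 101 (mod 383)
275^32 = (275^16)^2 ≡ 101^2 = 10201 ≡ 243 (mod 383)
275^42 = 275^32 · 275^8 · 275^2 ≡ 243 · 361 · 174 ≡ 103 (mod 383).
So s = 103; s⁻¹ ≡ 119 (mod 383).
m = c₂ · s⁻¹ mod 383 = 27 · 119 mod 383 = 149.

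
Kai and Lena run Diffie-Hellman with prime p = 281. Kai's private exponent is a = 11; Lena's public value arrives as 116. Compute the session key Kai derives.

100

Shared key K = 116^11 mod 281.
116^1 ≡ 116 (mod 281)
116^2 = (116^1)^2 ≡ 116^2 = 13456 ≡ 249 (mod 281)
116^4 = (116^2)^2 ≡ 249^2 = 62001 ≡ 181 (mod 281)
116^8 = (116^4)^2 ≡ 181^2 = 32761 ≡ 165 (mod 281)
116^11 = 116^8 · 116^2 · 116^1 ≡ 165 · 249 · 116 ≡ 100 (mod 281).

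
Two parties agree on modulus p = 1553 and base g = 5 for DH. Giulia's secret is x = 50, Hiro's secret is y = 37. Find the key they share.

1483

Hiro sends B = g^y mod p = 5^37 mod 1553.
5^1 ≡ 5 (mod 1553)
5^2 = (5^1)^2 ≡ 5^2 = 25 ≡ 25 (mod 1553)
5^4 = (5^2)^2 ≡ 25^2 = 625 ≡ 625 (mod 1553)
5^8 = (5^4)^2 ≡ 625^2 = 390625 ≡ 822 (mod 1553)
5^16 = (5^8)^2 ≡ 822^2 = 675684 ≡ 129 (mod 1553)
5^32 = (5^16)^2 ≡ 129^2 = 16641 ≡ 1111 (mod 1553)
5^37 = 5^32 · 5^4 · 5^1 ≡ 1111 · 625 · 5 ≡ 920 (mod 1553).
So B = 920. Giulia then computes K = B^x mod p = 920^50 mod 1553.
920^1 ≡ 920 (mod 1553)
920^2 = (920^1)^2 ≡ 920^2 = 846400 ≡ 15 (mod 1553)
920^4 = (920^2)^2 ≡ 15^2 = 225 ≡ 225 (mod 1553)
920^8 = (920^4)^2 ≡ 225^2 = 50625 ≡ 929 (mod 1553)
920^16 = (920^8)^2 ≡ 929^2 = 863041 ≡ 1126 (mod 1553)
920^32 = (920^16)^2 ≡ 1126^2 = 1267876 ≡ 628 (mod 1553)
920^50 = 920^32 · 920^16 · 920^2 ≡ 628 · 1126 · 15 ≡ 1483 (mod 1553).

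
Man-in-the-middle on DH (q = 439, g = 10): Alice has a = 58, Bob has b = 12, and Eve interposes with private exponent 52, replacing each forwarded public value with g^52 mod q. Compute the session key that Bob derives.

Bob receives Eve's public value M = 10^52 mod 439 instead of the honest one.
10^1 ≡ 10 (mod 439)
10^2 = (10^1)^2 ≡ 10^2 = 100 ≡ 100 (mod 439)
10^4 = (10^2)^2 ≡ 100^2 = 10000 ≡ 342 (mod 439)
10^8 = (10^4)^2 ≡ 342^2 = 116964 ≡ 190 (mod 439)
10^16 = (10^8)^2 ≡ 190^2 = 36100 ≡ 102 (mod 439)
10^32 = (10^16)^2 ≡ 102^2 = 10404 ≡ 307 (mod 439)
10^52 = 10^32 · 10^16 · 10^4 ≡ 307 · 102 · 342 ≡ 422 (mod 439).
So M = 422. Bob computes K = M^12 mod 439.
422^1 ≡ 422 (mod 439)
422^2 = (422^1)^2 ≡ 422^2 = 178084 ≡ 289 (mod 439)
422^4 = (422^2)^2 ≡ 289^2 = 83521 ≡ 111 (mod 439)
422^8 = (422^4)^2 ≡ 111^2 = 12321 ≡ 29 (mod 439)
422^12 = 422^8 · 422^4 ≡ 29 · 111 ≡ 146 (mod 439).

146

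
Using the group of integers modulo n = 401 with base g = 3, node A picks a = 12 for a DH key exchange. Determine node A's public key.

116

Public value = 3^12 (mod 401).
3^1 ≡ 3 (mod 401)
3^2 = (3^1)^2 ≡ 3^2 = 9 ≡ 9 (mod 401)
3^4 = (3^2)^2 ≡ 9^2 = 81 ≡ 81 (mod 401)
3^8 = (3^4)^2 ≡ 81^2 = 6561 ≡ 145 (mod 401)
3^12 = 3^8 · 3^4 ≡ 145 · 81 ≡ 116 (mod 401).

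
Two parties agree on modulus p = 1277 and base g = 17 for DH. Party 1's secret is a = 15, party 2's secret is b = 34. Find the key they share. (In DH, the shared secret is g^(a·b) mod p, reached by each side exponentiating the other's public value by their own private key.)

667

Party 1 sends A = g^a mod p = 17^15 mod 1277.
17^1 ≡ 17 (mod 1277)
17^2 = (17^1)^2 ≡ 17^2 = 289 ≡ 289 (mod 1277)
17^4 = (17^2)^2 ≡ 289^2 = 83521 ≡ 516 (mod 1277)
17^8 = (17^4)^2 ≡ 516^2 = 266256 ≡ 640 (mod 1277)
17^15 = 17^8 · 17^4 · 17^2 · 17^1 ≡ 640 · 516 · 289 · 17 ≡ 1033 (mod 1277).
So A = 1033. Party 2 then computes K = A^b mod p = 1033^34 mod 1277.
1033^1 ≡ 1033 (mod 1277)
1033^2 = (1033^1)^2 ≡ 1033^2 = 1067089 ≡ 794 (mod 1277)
1033^4 = (1033^2)^2 ≡ 794^2 = 630436 ≡ 875 (mod 1277)
1033^8 = (1033^4)^2 ≡ 875^2 = 765625 ≡ 702 (mod 1277)
1033^16 = (1033^8)^2 ≡ 702^2 = 492804 ≡ 1159 (mod 1277)
1033^32 = (1033^16)^2 ≡ 1159^2 = 1343281 ≡ 1154 (mod 1277)
1033^34 = 1033^32 · 1033^2 ≡ 1154 · 794 ≡ 667 (mod 1277).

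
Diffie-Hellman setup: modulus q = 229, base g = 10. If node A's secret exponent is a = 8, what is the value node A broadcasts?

Public value = 10^8 mod 229.
10^1 ≡ 10 (mod 229)
10^2 = (10^1)^2 ≡ 10^2 = 100 ≡ 100 (mod 229)
10^4 = (10^2)^2 ≡ 100^2 = 10000 ≡ 153 (mod 229)
10^8 = (10^4)^2 ≡ 153^2 = 23409 ≡ 51 (mod 229)

51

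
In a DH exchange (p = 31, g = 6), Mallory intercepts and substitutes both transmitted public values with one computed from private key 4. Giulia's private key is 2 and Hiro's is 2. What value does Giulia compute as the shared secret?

Giulia receives Mallory's public value M = 6^4 mod 31 instead of the honest one.
6^1 ≡ 6 (mod 31)
6^2 = (6^1)^2 ≡ 6^2 = 36 ≡ 5 (mod 31)
6^4 = (6^2)^2 ≡ 5^2 = 25 ≡ 25 (mod 31)
So M = 25. Giulia computes K = M^2 mod 31.
25^1 ≡ 25 (mod 31)
25^2 = (25^1)^2 ≡ 25^2 = 625 ≡ 5 (mod 31)

5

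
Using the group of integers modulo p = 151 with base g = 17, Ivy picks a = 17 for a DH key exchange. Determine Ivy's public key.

74

Public value = 17^17 mod 151.
17^1 ≡ 17 (mod 151)
17^2 = (17^1)^2 ≡ 17^2 = 289 ≡ 138 (mod 151)
17^4 = (17^2)^2 ≡ 138^2 = 19044 ≡ 18 (mod 151)
17^8 = (17^4)^2 ≡ 18^2 = 324 ≡ 22 (mod 151)
17^16 = (17^8)^2 ≡ 22^2 = 484 ≡ 31 (mod 151)
17^17 = 17^16 · 17^1 ≡ 31 · 17 ≡ 74 (mod 151).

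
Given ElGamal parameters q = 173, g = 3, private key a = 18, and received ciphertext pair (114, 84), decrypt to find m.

144

Shared mask s = c₁^a mod q = 114^18 mod 173.
114^1 ≡ 114 (mod 173)
114^2 = (114^1)^2 ≡ 114^2 = 12996 ≡ 21 (mod 173)
114^4 = (114^2)^2 ≡ 21^2 = 441 ≡ 95 (mod 173)
114^8 = (114^4)^2 ≡ 95^2 = 9025 ≡ 29 (mod 173)
114^16 = (114^8)^2 ≡ 29^2 = 841 ≡ 149 (mod 173)
114^18 = 114^16 · 114^2 ≡ 149 · 21 ≡ 15 (mod 173).
So s = 15; s⁻¹ ≡ 150 (mod 173).
m = c₂ · s⁻¹ mod 173 = 84 · 150 mod 173 = 144.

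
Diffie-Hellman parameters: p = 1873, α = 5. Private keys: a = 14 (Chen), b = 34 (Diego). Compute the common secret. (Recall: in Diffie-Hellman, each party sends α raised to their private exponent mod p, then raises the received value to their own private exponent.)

713

Chen sends A = α^a mod p = 5^14 mod 1873.
5^1 ≡ 5 (mod 1873)
5^2 = (5^1)^2 ≡ 5^2 = 25 ≡ 25 (mod 1873)
5^4 = (5^2)^2 ≡ 25^2 = 625 ≡ 625 (mod 1873)
5^8 = (5^4)^2 ≡ 625^2 = 390625 ≡ 1041 (mod 1873)
5^14 = 5^8 · 5^4 · 5^2 ≡ 1041 · 625 · 25 ≡ 493 (mod 1873).
So A = 493. Diego then computes K = A^b mod p = 493^34 mod 1873.
493^1 ≡ 493 (mod 1873)
493^2 = (493^1)^2 ≡ 493^2 = 243049 ≡ 1432 (mod 1873)
493^4 = (493^2)^2 ≡ 1432^2 = 2050624 ≡ 1562 (mod 1873)
493^8 = (493^4)^2 ≡ 1562^2 = 2439844 ≡ 1198 (mod 1873)
493^16 = (493^8)^2 ≡ 1198^2 = 1435204 ≡ 486 (mod 1873)
493^32 = (493^16)^2 ≡ 486^2 = 236196 ≡ 198 (mod 1873)
493^34 = 493^32 · 493^2 ≡ 198 · 1432 ≡ 713 (mod 1873).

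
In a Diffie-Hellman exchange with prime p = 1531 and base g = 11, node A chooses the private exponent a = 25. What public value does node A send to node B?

1108

Public value = 11^25 mod 1531.
11^1 ≡ 11 (mod 1531)
11^2 = (11^1)^2 ≡ 11^2 = 121 ≡ 121 (mod 1531)
11^4 = (11^2)^2 ≡ 121^2 = 14641 ≡ 862 (mod 1531)
11^8 = (11^4)^2 ≡ 862^2 = 743044 ≡ 509 (mod 1531)
11^16 = (11^8)^2 ≡ 509^2 = 259081 ≡ 342 (mod 1531)
11^25 = 11^16 · 11^8 · 11^1 ≡ 342 · 509 · 11 ≡ 1108 (mod 1531).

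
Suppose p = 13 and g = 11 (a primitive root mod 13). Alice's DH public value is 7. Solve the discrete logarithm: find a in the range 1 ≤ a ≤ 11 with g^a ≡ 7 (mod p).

5

Try successive powers of 11 modulo 13:
11^1 ≡ 11
11^2 ≡ 4
11^3 ≡ 5
11^4 ≡ 3
11^5 ≡ 7
Found: a = 5.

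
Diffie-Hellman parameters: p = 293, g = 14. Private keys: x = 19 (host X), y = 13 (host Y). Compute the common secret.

64

Host Y sends B = g^y mod p = 14^13 mod 293.
14^1 ≡ 14 (mod 293)
14^2 = (14^1)^2 ≡ 14^2 = 196 ≡ 196 (mod 293)
14^4 = (14^2)^2 ≡ 196^2 = 38416 ≡ 33 (mod 293)
14^8 = (14^4)^2 ≡ 33^2 = 1089 ≡ 210 (mod 293)
14^13 = 14^8 · 14^4 · 14^1 ≡ 210 · 33 · 14 ≡ 37 (mod 293).
So B = 37. Host X then computes K = B^x mod p = 37^19 mod 293.
37^1 ≡ 37 (mod 293)
37^2 = (37^1)^2 ≡ 37^2 = 1369 ≡ 197 (mod 293)
37^4 = (37^2)^2 ≡ 197^2 = 38809 ≡ 133 (mod 293)
37^8 = (37^4)^2 ≡ 133^2 = 17689 ≡ 109 (mod 293)
37^16 = (37^8)^2 ≡ 109^2 = 11881 ≡ 161 (mod 293)
37^19 = 37^16 · 37^2 · 37^1 ≡ 161 · 197 · 37 ≡ 64 (mod 293).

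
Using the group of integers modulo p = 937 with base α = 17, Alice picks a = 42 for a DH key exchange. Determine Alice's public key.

27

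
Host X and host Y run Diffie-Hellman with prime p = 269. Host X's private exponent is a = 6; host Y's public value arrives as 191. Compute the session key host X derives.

220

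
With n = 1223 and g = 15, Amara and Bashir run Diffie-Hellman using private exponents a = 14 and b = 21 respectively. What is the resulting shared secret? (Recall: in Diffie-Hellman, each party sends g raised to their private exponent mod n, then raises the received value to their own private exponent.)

Bashir sends B = g^b mod n = 15^21 mod 1223.
15^1 ≡ 15 (mod 1223)
15^2 = (15^1)^2 ≡ 15^2 = 225 ≡ 225 (mod 1223)
15^4 = (15^2)^2 ≡ 225^2 = 50625 ≡ 482 (mod 1223)
15^8 = (15^4)^2 ≡ 482^2 = 232324 ≡ 1177 (mod 1223)
15^16 = (15^8)^2 ≡ 1177^2 = 1385329 ≡ 893 (mod 1223)
15^21 = 15^16 · 15^4 · 15^1 ≡ 893 · 482 · 15 ≡ 173 (mod 1223).
So B = 173. Amara then computes K = B^a mod n = 173^14 mod 1223.
173^1 ≡ 173 (mod 1223)
173^2 = (173^1)^2 ≡ 173^2 = 29929 ≡ 577 (mod 1223)
173^4 = (173^2)^2 ≡ 577^2 = 332929 ≡ 273 (mod 1223)
173^8 = (173^4)^2 ≡ 273^2 = 74529 ≡ 1149 (mod 1223)
173^14 = 173^8 · 173^4 · 173^2 ≡ 1149 · 273 · 577 ≡ 1082 (mod 1223).

1082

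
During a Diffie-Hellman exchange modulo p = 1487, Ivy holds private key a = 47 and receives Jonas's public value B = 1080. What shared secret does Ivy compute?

Shared key K = 1080^47 mod 1487.
1080^1 ≡ 1080 (mod 1487)
1080^2 = (1080^1)^2 ≡ 1080^2 = 1166400 ≡ 592 (mod 1487)
1080^4 = (1080^2)^2 ≡ 592^2 = 350464 ≡ 1019 (mod 1487)
1080^8 = (1080^4)^2 ≡ 1019^2 = 1038361 ≡ 435 (mod 1487)
1080^16 = (1080^8)^2 ≡ 435^2 = 189225 ≡ 376 (mod 1487)
1080^32 = (1080^16)^2 ≡ 376^2 = 141376 ≡ 111 (mod 1487)
1080^47 = 1080^32 · 1080^8 · 1080^4 · 1080^2 · 1080^1 ≡ 111 · 435 · 1019 · 592 · 1080 ≡ 303 (mod 1487).

303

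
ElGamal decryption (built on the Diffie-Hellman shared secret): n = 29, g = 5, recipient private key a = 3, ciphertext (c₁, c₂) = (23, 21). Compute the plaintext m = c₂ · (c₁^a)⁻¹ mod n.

14

Shared mask s = c₁^a mod n = 23^3 mod 29.
23^1 ≡ 23 (mod 29)
23^2 = (23^1)^2 ≡ 23^2 = 529 ≡ 7 (mod 29)
23^3 = 23^2 · 23^1 ≡ 7 · 23 ≡ 16 (mod 29).
So s = 16; s⁻¹ ≡ 20 (mod 29).
m = c₂ · s⁻¹ mod 29 = 21 · 20 mod 29 = 14.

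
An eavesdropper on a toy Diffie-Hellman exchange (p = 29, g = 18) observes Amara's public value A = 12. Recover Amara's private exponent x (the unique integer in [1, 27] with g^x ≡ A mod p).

21

Try successive powers of 18 modulo 29:
18^1 ≡ 18
18^2 ≡ 5
18^3 ≡ 3
18^4 ≡ 25
18^5 ≡ 15
18^6 ≡ 9
18^7 ≡ 17
18^8 ≡ 16
18^9 ≡ 27
18^10 ≡ 22
18^11 ≡ 19
18^12 ≡ 23
18^13 ≡ 8
18^14 ≡ 28
18^15 ≡ 11
18^16 ≡ 24
18^17 ≡ 26
18^18 ≡ 4
18^19 ≡ 14
18^20 ≡ 20
18^21 ≡ 12
Found: x = 21.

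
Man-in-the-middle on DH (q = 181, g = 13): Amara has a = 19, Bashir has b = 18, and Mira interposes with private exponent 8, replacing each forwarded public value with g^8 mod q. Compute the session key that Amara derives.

Amara receives Mira's public value M = 13^8 mod 181 instead of the honest one.
13^1 ≡ 13 (mod 181)
13^2 = (13^1)^2 ≡ 13^2 = 169 ≡ 169 (mod 181)
13^4 = (13^2)^2 ≡ 169^2 = 28561 ≡ 144 (mod 181)
13^8 = (13^4)^2 ≡ 144^2 = 20736 ≡ 102 (mod 181)
So M = 102. Amara computes K = M^19 mod 181.
102^1 ≡ 102 (mod 181)
102^2 = (102^1)^2 ≡ 102^2 = 10404 ≡ 87 (mod 181)
102^4 = (102^2)^2 ≡ 87^2 = 7569 ≡ 148 (mod 181)
102^8 = (102^4)^2 ≡ 148^2 = 21904 ≡ 3 (mod 181)
102^16 = (102^8)^2 ≡ 3^2 = 9 ≡ 9 (mod 181)
102^19 = 102^16 · 102^2 · 102^1 ≡ 9 · 87 · 102 ≡ 45 (mod 181).

45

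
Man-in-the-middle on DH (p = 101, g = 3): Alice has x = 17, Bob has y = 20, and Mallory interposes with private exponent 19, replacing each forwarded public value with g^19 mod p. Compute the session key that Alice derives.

Alice receives Mallory's public value M = 3^19 mod 101 instead of the honest one.
3^1 ≡ 3 (mod 101)
3^2 = (3^1)^2 ≡ 3^2 = 9 ≡ 9 (mod 101)
3^4 = (3^2)^2 ≡ 9^2 = 81 ≡ 81 (mod 101)
3^8 = (3^4)^2 ≡ 81^2 = 6561 ≡ 97 (mod 101)
3^16 = (3^8)^2 ≡ 97^2 = 9409 ≡ 16 (mod 101)
3^19 = 3^16 · 3^2 · 3^1 ≡ 16 · 9 · 3 ≡ 28 (mod 101).
So M = 28. Alice computes K = M^17 mod 101.
28^1 ≡ 28 (mod 101)
28^2 = (28^1)^2 ≡ 28^2 = 784 ≡ 77 (mod 101)
28^4 = (28^2)^2 ≡ 77^2 = 5929 ≡ 71 (mod 101)
28^8 = (28^4)^2 ≡ 71^2 = 5041 ≡ 92 (mod 101)
28^16 = (28^8)^2 ≡ 92^2 = 8464 ≡ 81 (mod 101)
28^17 = 28^16 · 28^1 ≡ 81 · 28 ≡ 46 (mod 101).

46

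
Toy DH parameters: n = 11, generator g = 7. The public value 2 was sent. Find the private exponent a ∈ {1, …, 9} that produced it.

3

Try successive powers of 7 modulo 11:
7^1 ≡ 7
7^2 ≡ 5
7^3 ≡ 2
Found: a = 3.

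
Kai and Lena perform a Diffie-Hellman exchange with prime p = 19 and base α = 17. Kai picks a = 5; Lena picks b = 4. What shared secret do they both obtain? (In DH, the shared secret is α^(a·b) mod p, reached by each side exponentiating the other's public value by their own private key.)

Kai sends A = α^a mod p = 17^5 mod 19.
17^1 ≡ 17 (mod 19)
17^2 = (17^1)^2 ≡ 17^2 = 289 ≡ 4 (mod 19)
17^4 = (17^2)^2 ≡ 4^2 = 16 ≡ 16 (mod 19)
17^5 = 17^4 · 17^1 ≡ 16 · 17 ≡ 6 (mod 19).
So A = 6. Lena then computes K = A^b mod p = 6^4 mod 19.
6^1 ≡ 6 (mod 19)
6^2 = (6^1)^2 ≡ 6^2 = 36 ≡ 17 (mod 19)
6^4 = (6^2)^2 ≡ 17^2 = 289 ≡ 4 (mod 19)

4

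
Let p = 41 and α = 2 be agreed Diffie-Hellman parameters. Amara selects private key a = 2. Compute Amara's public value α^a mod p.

Public value = 2^2 mod 41.
2^1 ≡ 2 (mod 41)
2^2 = (2^1)^2 ≡ 2^2 = 4 ≡ 4 (mod 41)

4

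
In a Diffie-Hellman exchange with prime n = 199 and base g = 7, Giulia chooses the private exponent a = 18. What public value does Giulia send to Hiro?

121

Public value = 7^18 mod 199.
7^1 ≡ 7 (mod 199)
7^2 = (7^1)^2 ≡ 7^2 = 49 ≡ 49 (mod 199)
7^4 = (7^2)^2 ≡ 49^2 = 2401 ≡ 13 (mod 199)
7^8 = (7^4)^2 ≡ 13^2 = 169 ≡ 169 (mod 199)
7^16 = (7^8)^2 ≡ 169^2 = 28561 ≡ 104 (mod 199)
7^18 = 7^16 · 7^2 ≡ 104 · 49 ≡ 121 (mod 199).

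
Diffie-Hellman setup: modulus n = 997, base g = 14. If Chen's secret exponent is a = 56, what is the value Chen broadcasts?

696

Public value = 14^56 mod 997.
14^1 ≡ 14 (mod 997)
14^2 = (14^1)^2 ≡ 14^2 = 196 ≡ 196 (mod 997)
14^4 = (14^2)^2 ≡ 196^2 = 38416 ≡ 530 (mod 997)
14^8 = (14^4)^2 ≡ 530^2 = 280900 ≡ 743 (mod 997)
14^16 = (14^8)^2 ≡ 743^2 = 552049 ≡ 708 (mod 997)
14^32 = (14^16)^2 ≡ 708^2 = 501264 ≡ 770 (mod 997)
14^56 = 14^32 · 14^16 · 14^8 ≡ 770 · 708 · 743 ≡ 696 (mod 997).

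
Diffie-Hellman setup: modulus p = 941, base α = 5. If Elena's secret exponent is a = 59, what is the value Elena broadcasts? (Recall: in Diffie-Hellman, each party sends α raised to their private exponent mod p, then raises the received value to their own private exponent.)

132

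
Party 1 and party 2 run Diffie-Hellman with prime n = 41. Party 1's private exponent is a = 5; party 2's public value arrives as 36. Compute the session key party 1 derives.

32

Shared key K = 36^5 mod 41.
36^1 ≡ 36 (mod 41)
36^2 = (36^1)^2 ≡ 36^2 = 1296 ≡ 25 (mod 41)
36^4 = (36^2)^2 ≡ 25^2 = 625 ≡ 10 (mod 41)
36^5 = 36^4 · 36^1 ≡ 10 · 36 ≡ 32 (mod 41).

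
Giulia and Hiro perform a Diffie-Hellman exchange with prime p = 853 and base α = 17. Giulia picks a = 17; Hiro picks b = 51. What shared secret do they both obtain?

Hiro sends B = α^b mod p = 17^51 mod 853.
17^1 ≡ 17 (mod 853)
17^2 = (17^1)^2 ≡ 17^2 = 289 ≡ 289 (mod 853)
17^4 = (17^2)^2 ≡ 289^2 = 83521 ≡ 780 (mod 853)
17^8 = (17^4)^2 ≡ 780^2 = 608400 ≡ 211 (mod 853)
17^16 = (17^8)^2 ≡ 211^2 = 44521 ≡ 165 (mod 853)
17^32 = (17^16)^2 ≡ 165^2 = 27225 ≡ 782 (mod 853)
17^51 = 17^32 · 17^16 · 17^2 · 17^1 ≡ 782 · 165 · 289 · 17 ≡ 380 (mod 853).
So B = 380. Giulia then computes K = B^a mod p = 380^17 mod 853.
380^1 ≡ 380 (mod 853)
380^2 = (380^1)^2 ≡ 380^2 = 144400 ≡ 243 (mod 853)
380^4 = (380^2)^2 ≡ 243^2 = 59049 ≡ 192 (mod 853)
380^8 = (380^4)^2 ≡ 192^2 = 36864 ≡ 185 (mod 853)
380^16 = (380^8)^2 ≡ 185^2 = 34225 ≡ 105 (mod 853)
380^17 = 380^16 · 380^1 ≡ 105 · 380 ≡ 662 (mod 853).

662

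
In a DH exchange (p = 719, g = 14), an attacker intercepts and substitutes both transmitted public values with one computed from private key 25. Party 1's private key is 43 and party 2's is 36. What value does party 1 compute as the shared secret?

Party 1 receives an attacker's public value M = 14^25 mod 719 instead of the honest one.
14^1 ≡ 14 (mod 719)
14^2 = (14^1)^2 ≡ 14^2 = 196 ≡ 196 (mod 719)
14^4 = (14^2)^2 ≡ 196^2 = 38416 ≡ 309 (mod 719)
14^8 = (14^4)^2 ≡ 309^2 = 95481 ≡ 573 (mod 719)
14^16 = (14^8)^2 ≡ 573^2 = 328329 ≡ 465 (mod 719)
14^25 = 14^16 · 14^8 · 14^1 ≡ 465 · 573 · 14 ≡ 58 (mod 719).
So M = 58. Party 1 computes K = M^43 mod 719.
58^1 ≡ 58 (mod 719)
58^2 = (58^1)^2 ≡ 58^2 = 3364 ≡ 488 (mod 719)
58^4 = (58^2)^2 ≡ 488^2 = 238144 ≡ 155 (mod 719)
58^8 = (58^4)^2 ≡ 155^2 = 24025 ≡ 298 (mod 719)
58^16 = (58^8)^2 ≡ 298^2 = 88804 ≡ 367 (mod 719)
58^32 = (58^16)^2 ≡ 367^2 = 134689 ≡ 236 (mod 719)
58^43 = 58^32 · 58^8 · 58^2 · 58^1 ≡ 236 · 298 · 488 · 58 ≡ 708 (mod 719).

708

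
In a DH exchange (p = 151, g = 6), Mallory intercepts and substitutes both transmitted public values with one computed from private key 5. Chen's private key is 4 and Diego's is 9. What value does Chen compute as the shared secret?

Chen receives Mallory's public value M = 6^5 mod 151 instead of the honest one.
6^1 ≡ 6 (mod 151)
6^2 = (6^1)^2 ≡ 6^2 = 36 ≡ 36 (mod 151)
6^4 = (6^2)^2 ≡ 36^2 = 1296 ≡ 88 (mod 151)
6^5 = 6^4 · 6^1 ≡ 88 · 6 ≡ 75 (mod 151).
So M = 75. Chen computes K = M^4 mod 151.
75^1 ≡ 75 (mod 151)
75^2 = (75^1)^2 ≡ 75^2 = 5625 ≡ 38 (mod 151)
75^4 = (75^2)^2 ≡ 38^2 = 1444 ≡ 85 (mod 151)

85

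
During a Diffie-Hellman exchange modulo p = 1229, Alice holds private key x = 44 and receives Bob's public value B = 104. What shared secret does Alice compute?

Shared key K = 104^44 mod 1229.
104^1 ≡ 104 (mod 1229)
104^2 = (104^1)^2 ≡ 104^2 = 10816 ≡ 984 (mod 1229)
104^4 = (104^2)^2 ≡ 984^2 = 968256 ≡ 1033 (mod 1229)
104^8 = (104^4)^2 ≡ 1033^2 = 1067089 ≡ 317 (mod 1229)
104^16 = (104^8)^2 ≡ 317^2 = 100489 ≡ 940 (mod 1229)
104^32 = (104^16)^2 ≡ 940^2 = 883600 ≡ 1178 (mod 1229)
104^44 = 104^32 · 104^8 · 104^4 ≡ 1178 · 317 · 1033 ≡ 370 (mod 1229).

370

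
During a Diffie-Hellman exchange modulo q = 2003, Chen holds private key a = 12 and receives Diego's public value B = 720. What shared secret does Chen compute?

184

Shared key K = 720^12 mod 2003.
720^1 ≡ 720 (mod 2003)
720^2 = (720^1)^2 ≡ 720^2 = 518400 ≡ 1626 (mod 2003)
720^4 = (720^2)^2 ≡ 1626^2 = 2643876 ≡ 1919 (mod 2003)
720^8 = (720^4)^2 ≡ 1919^2 = 3682561 ≡ 1047 (mod 2003)
720^12 = 720^8 · 720^4 ≡ 1047 · 1919 ≡ 184 (mod 2003).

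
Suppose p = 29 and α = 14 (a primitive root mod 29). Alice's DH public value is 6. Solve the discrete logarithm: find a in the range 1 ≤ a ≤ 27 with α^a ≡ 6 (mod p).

22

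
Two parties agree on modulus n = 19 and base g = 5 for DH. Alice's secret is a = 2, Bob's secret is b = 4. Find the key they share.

4

Bob sends B = g^b mod n = 5^4 mod 19.
5^1 ≡ 5 (mod 19)
5^2 = (5^1)^2 ≡ 5^2 = 25 ≡ 6 (mod 19)
5^4 = (5^2)^2 ≡ 6^2 = 36 ≡ 17 (mod 19)
So B = 17. Alice then computes K = B^a mod n = 17^2 mod 19.
17^1 ≡ 17 (mod 19)
17^2 = (17^1)^2 ≡ 17^2 = 289 ≡ 4 (mod 19)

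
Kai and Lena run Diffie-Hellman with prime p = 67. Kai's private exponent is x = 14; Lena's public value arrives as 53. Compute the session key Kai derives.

Shared key K = 53^14 mod 67.
53^1 ≡ 53 (mod 67)
53^2 = (53^1)^2 ≡ 53^2 = 2809 ≡ 62 (mod 67)
53^4 = (53^2)^2 ≡ 62^2 = 3844 ≡ 25 (mod 67)
53^8 = (53^4)^2 ≡ 25^2 = 625 ≡ 22 (mod 67)
53^14 = 53^8 · 53^4 · 53^2 ≡ 22 · 25 · 62 ≡ 64 (mod 67).

64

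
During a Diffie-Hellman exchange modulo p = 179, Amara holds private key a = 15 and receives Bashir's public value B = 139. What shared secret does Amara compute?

15

Shared key K = 139^15 mod 179.
139^1 ≡ 139 (mod 179)
139^2 = (139^1)^2 ≡ 139^2 = 19321 ≡ 168 (mod 179)
139^4 = (139^2)^2 ≡ 168^2 = 28224 ≡ 121 (mod 179)
139^8 = (139^4)^2 ≡ 121^2 = 14641 ≡ 142 (mod 179)
139^15 = 139^8 · 139^4 · 139^2 · 139^1 ≡ 142 · 121 · 168 · 139 ≡ 15 (mod 179).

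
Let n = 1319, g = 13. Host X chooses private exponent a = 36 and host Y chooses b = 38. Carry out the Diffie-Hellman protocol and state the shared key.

101

Host X sends A = g^a mod n = 13^36 mod 1319.
13^1 ≡ 13 (mod 1319)
13^2 = (13^1)^2 ≡ 13^2 = 169 ≡ 169 (mod 1319)
13^4 = (13^2)^2 ≡ 169^2 = 28561 ≡ 862 (mod 1319)
13^8 = (13^4)^2 ≡ 862^2 = 743044 ≡ 447 (mod 1319)
13^16 = (13^8)^2 ≡ 447^2 = 199809 ≡ 640 (mod 1319)
13^32 = (13^16)^2 ≡ 640^2 = 409600 ≡ 710 (mod 1319)
13^36 = 13^32 · 13^4 ≡ 710 · 862 ≡ 4 (mod 1319).
So A = 4. Host Y then computes K = A^b mod n = 4^38 mod 1319.
4^1 ≡ 4 (mod 1319)
4^2 = (4^1)^2 ≡ 4^2 = 16 ≡ 16 (mod 1319)
4^4 = (4^2)^2 ≡ 16^2 = 256 ≡ 256 (mod 1319)
4^8 = (4^4)^2 ≡ 256^2 = 65536 ≡ 905 (mod 1319)
4^16 = (4^8)^2 ≡ 905^2 = 819025 ≡ 1245 (mod 1319)
4^32 = (4^16)^2 ≡ 1245^2 = 1550025 ≡ 200 (mod 1319)
4^38 = 4^32 · 4^4 · 4^2 ≡ 200 · 256 · 16 ≡ 101 (mod 1319).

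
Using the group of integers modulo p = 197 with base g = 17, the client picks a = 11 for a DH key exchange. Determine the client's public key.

Public value = 17^11 mod 197.
17^1 ≡ 17 (mod 197)
17^2 = (17^1)^2 ≡ 17^2 = 289 ≡ 92 (mod 197)
17^4 = (17^2)^2 ≡ 92^2 = 8464 ≡ 190 (mod 197)
17^8 = (17^4)^2 ≡ 190^2 = 36100 ≡ 49 (mod 197)
17^11 = 17^8 · 17^2 · 17^1 ≡ 49 · 92 · 17 ≡ 3 (mod 197).

3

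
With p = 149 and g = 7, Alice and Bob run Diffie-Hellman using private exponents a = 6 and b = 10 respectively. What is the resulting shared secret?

19

Bob sends B = g^b mod p = 7^10 mod 149.
7^1 ≡ 7 (mod 149)
7^2 = (7^1)^2 ≡ 7^2 = 49 ≡ 49 (mod 149)
7^4 = (7^2)^2 ≡ 49^2 = 2401 ≡ 17 (mod 149)
7^8 = (7^4)^2 ≡ 17^2 = 289 ≡ 140 (mod 149)
7^10 = 7^8 · 7^2 ≡ 140 · 49 ≡ 6 (mod 149).
So B = 6. Alice then computes K = B^a mod p = 6^6 mod 149.
6^1 ≡ 6 (mod 149)
6^2 = (6^1)^2 ≡ 6^2 = 36 ≡ 36 (mod 149)
6^4 = (6^2)^2 ≡ 36^2 = 1296 ≡ 104 (mod 149)
6^6 = 6^4 · 6^2 ≡ 104 · 36 ≡ 19 (mod 149).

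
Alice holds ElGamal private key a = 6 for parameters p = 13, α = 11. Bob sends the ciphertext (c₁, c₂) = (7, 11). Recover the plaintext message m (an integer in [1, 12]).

2

Shared mask s = c₁^a mod p = 7^6 mod 13.
7^1 ≡ 7 (mod 13)
7^2 = (7^1)^2 ≡ 7^2 = 49 ≡ 10 (mod 13)
7^4 = (7^2)^2 ≡ 10^2 = 100 ≡ 9 (mod 13)
7^6 = 7^4 · 7^2 ≡ 9 · 10 ≡ 12 (mod 13).
So s = 12; s⁻¹ ≡ 12 (mod 13).
m = c₂ · s⁻¹ mod 13 = 11 · 12 mod 13 = 2.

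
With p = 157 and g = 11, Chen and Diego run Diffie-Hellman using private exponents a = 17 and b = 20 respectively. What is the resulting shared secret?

154

Diego sends B = g^b mod p = 11^20 mod 157.
11^1 ≡ 11 (mod 157)
11^2 = (11^1)^2 ≡ 11^2 = 121 ≡ 121 (mod 157)
11^4 = (11^2)^2 ≡ 121^2 = 14641 ≡ 40 (mod 157)
11^8 = (11^4)^2 ≡ 40^2 = 1600 ≡ 30 (mod 157)
11^16 = (11^8)^2 ≡ 30^2 = 900 ≡ 115 (mod 157)
11^20 = 11^16 · 11^4 ≡ 115 · 40 ≡ 47 (mod 157).
So B = 47. Chen then computes K = B^a mod p = 47^17 mod 157.
47^1 ≡ 47 (mod 157)
47^2 = (47^1)^2 ≡ 47^2 = 2209 ≡ 11 (mod 157)
47^4 = (47^2)^2 ≡ 11^2 = 121 ≡ 121 (mod 157)
47^8 = (47^4)^2 ≡ 121^2 = 14641 ≡ 40 (mod 157)
47^16 = (47^8)^2 ≡ 40^2 = 1600 ≡ 30 (mod 157)
47^17 = 47^16 · 47^1 ≡ 30 · 47 ≡ 154 (mod 157).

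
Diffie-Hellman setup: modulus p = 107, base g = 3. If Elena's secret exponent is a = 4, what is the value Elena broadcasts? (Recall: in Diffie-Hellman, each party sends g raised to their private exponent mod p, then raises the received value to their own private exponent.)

Public value = 3^4 (mod 107).
3^1 ≡ 3 (mod 107)
3^2 = (3^1)^2 ≡ 3^2 = 9 ≡ 9 (mod 107)
3^4 = (3^2)^2 ≡ 9^2 = 81 ≡ 81 (mod 107)

81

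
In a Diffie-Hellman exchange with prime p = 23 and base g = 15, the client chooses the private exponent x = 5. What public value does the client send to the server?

7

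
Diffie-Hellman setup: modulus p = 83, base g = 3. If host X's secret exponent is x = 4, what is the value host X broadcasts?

81

Public value = 3^4 mod 83.
3^1 ≡ 3 (mod 83)
3^2 = (3^1)^2 ≡ 3^2 = 9 ≡ 9 (mod 83)
3^4 = (3^2)^2 ≡ 9^2 = 81 ≡ 81 (mod 83)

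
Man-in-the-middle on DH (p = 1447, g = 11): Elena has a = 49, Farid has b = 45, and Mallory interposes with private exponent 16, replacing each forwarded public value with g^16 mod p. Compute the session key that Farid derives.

237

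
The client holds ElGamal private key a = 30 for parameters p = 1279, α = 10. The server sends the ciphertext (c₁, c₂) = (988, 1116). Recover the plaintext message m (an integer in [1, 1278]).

Shared mask s = c₁^a mod p = 988^30 mod 1279.
988^1 ≡ 988 (mod 1279)
988^2 = (988^1)^2 ≡ 988^2 = 976144 ≡ 267 (mod 1279)
988^4 = (988^2)^2 ≡ 267^2 = 71289 ≡ 944 (mod 1279)
988^8 = (988^4)^2 ≡ 944^2 = 891136 ≡ 952 (mod 1279)
988^16 = (988^8)^2 ≡ 952^2 = 906304 ≡ 772 (mod 1279)
988^30 = 988^16 · 988^8 · 988^4 · 988^2 ≡ 772 · 952 · 944 · 267 ≡ 43 (mod 1279).
So s = 43; s⁻¹ ≡ 119 (mod 1279).
m = c₂ · s⁻¹ mod 1279 = 1116 · 119 mod 1279 = 1067.

1067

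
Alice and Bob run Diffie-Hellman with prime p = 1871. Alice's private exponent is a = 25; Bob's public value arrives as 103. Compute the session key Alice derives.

1723

Shared key K = 103^25 mod 1871.
103^1 ≡ 103 (mod 1871)
103^2 = (103^1)^2 ≡ 103^2 = 10609 ≡ 1254 (mod 1871)
103^4 = (103^2)^2 ≡ 1254^2 = 1572516 ≡ 876 (mod 1871)
103^8 = (103^4)^2 ≡ 876^2 = 767376 ≡ 266 (mod 1871)
103^16 = (103^8)^2 ≡ 266^2 = 70756 ≡ 1529 (mod 1871)
103^25 = 103^16 · 103^8 · 103^1 ≡ 1529 · 266 · 103 ≡ 1723 (mod 1871).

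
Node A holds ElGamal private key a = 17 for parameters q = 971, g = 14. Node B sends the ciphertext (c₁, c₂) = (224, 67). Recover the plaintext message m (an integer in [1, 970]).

226

Shared mask s = c₁^a mod q = 224^17 mod 971.
224^1 ≡ 224 (mod 971)
224^2 = (224^1)^2 ≡ 224^2 = 50176 ≡ 655 (mod 971)
224^4 = (224^2)^2 ≡ 655^2 = 429025 ≡ 814 (mod 971)
224^8 = (224^4)^2 ≡ 814^2 = 662596 ≡ 374 (mod 971)
224^16 = (224^8)^2 ≡ 374^2 = 139876 ≡ 52 (mod 971)
224^17 = 224^16 · 224^1 ≡ 52 · 224 ≡ 967 (mod 971).
So s = 967; s⁻¹ ≡ 728 (mod 971).
m = c₂ · s⁻¹ mod 971 = 67 · 728 mod 971 = 226.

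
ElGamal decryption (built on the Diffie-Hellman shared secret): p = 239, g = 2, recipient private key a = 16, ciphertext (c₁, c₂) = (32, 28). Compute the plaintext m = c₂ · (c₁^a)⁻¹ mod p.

129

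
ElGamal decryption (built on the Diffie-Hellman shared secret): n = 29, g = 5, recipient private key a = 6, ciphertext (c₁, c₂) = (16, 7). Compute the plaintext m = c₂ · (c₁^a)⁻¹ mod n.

25

Shared mask s = c₁^a mod n = 16^6 mod 29.
16^1 ≡ 16 (mod 29)
16^2 = (16^1)^2 ≡ 16^2 = 256 ≡ 24 (mod 29)
16^4 = (16^2)^2 ≡ 24^2 = 576 ≡ 25 (mod 29)
16^6 = 16^4 · 16^2 ≡ 25 · 24 ≡ 20 (mod 29).
So s = 20; s⁻¹ ≡ 16 (mod 29).
m = c₂ · s⁻¹ mod 29 = 7 · 16 mod 29 = 25.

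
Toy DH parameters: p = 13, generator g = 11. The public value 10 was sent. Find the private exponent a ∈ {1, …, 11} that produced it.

10

Try successive powers of 11 modulo 13:
11^1 ≡ 11
11^2 ≡ 4
11^3 ≡ 5
11^4 ≡ 3
11^5 ≡ 7
11^6 ≡ 12
11^7 ≡ 2
11^8 ≡ 9
11^9 ≡ 8
11^10 ≡ 10
Found: a = 10.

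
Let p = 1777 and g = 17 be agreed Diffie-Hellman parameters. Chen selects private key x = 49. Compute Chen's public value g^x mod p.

329

Public value = 17^49 mod 1777.
17^1 ≡ 17 (mod 1777)
17^2 = (17^1)^2 ≡ 17^2 = 289 ≡ 289 (mod 1777)
17^4 = (17^2)^2 ≡ 289^2 = 83521 ≡ 2 (mod 1777)
17^8 = (17^4)^2 ≡ 2^2 = 4 ≡ 4 (mod 1777)
17^16 = (17^8)^2 ≡ 4^2 = 16 ≡ 16 (mod 1777)
17^32 = (17^16)^2 ≡ 16^2 = 256 ≡ 256 (mod 1777)
17^49 = 17^32 · 17^16 · 17^1 ≡ 256 · 16 · 17 ≡ 329 (mod 1777).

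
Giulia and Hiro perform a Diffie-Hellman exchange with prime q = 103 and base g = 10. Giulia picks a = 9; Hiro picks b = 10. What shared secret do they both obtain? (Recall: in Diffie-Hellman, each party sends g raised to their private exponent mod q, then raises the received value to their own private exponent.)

Hiro sends B = g^b mod q = 10^10 mod 103.
10^1 ≡ 10 (mod 103)
10^2 = (10^1)^2 ≡ 10^2 = 100 ≡ 100 (mod 103)
10^4 = (10^2)^2 ≡ 100^2 = 10000 ≡ 9 (mod 103)
10^8 = (10^4)^2 ≡ 9^2 = 81 ≡ 81 (mod 103)
10^10 = 10^8 · 10^2 ≡ 81 · 100 ≡ 66 (mod 103).
So B = 66. Giulia then computes K = B^a mod q = 66^9 mod 103.
66^1 ≡ 66 (mod 103)
66^2 = (66^1)^2 ≡ 66^2 = 4356 ≡ 30 (mod 103)
66^4 = (66^2)^2 ≡ 30^2 = 900 ≡ 76 (mod 103)
66^8 = (66^4)^2 ≡ 76^2 = 5776 ≡ 8 (mod 103)
66^9 = 66^8 · 66^1 ≡ 8 · 66 ≡ 13 (mod 103).

13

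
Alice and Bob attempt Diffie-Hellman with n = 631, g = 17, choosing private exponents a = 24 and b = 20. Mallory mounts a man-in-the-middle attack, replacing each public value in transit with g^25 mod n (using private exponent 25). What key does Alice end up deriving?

Alice receives Mallory's public value M = 17^25 mod 631 instead of the honest one.
17^1 ≡ 17 (mod 631)
17^2 = (17^1)^2 ≡ 17^2 = 289 ≡ 289 (mod 631)
17^4 = (17^2)^2 ≡ 289^2 = 83521 ≡ 229 (mod 631)
17^8 = (17^4)^2 ≡ 229^2 = 52441 ≡ 68 (mod 631)
17^16 = (17^8)^2 ≡ 68^2 = 4624 ≡ 207 (mod 631)
17^25 = 17^16 · 17^8 · 17^1 ≡ 207 · 68 · 17 ≡ 143 (mod 631).
So M = 143. Alice computes K = M^24 mod 631.
143^1 ≡ 143 (mod 631)
143^2 = (143^1)^2 ≡ 143^2 = 20449 ≡ 257 (mod 631)
143^4 = (143^2)^2 ≡ 257^2 = 66049 ≡ 425 (mod 631)
143^8 = (143^4)^2 ≡ 425^2 = 180625 ≡ 159 (mod 631)
143^16 = (143^8)^2 ≡ 159^2 = 25281 ≡ 41 (mod 631)
143^24 = 143^16 · 143^8 ≡ 41 · 159 ≡ 209 (mod 631).

209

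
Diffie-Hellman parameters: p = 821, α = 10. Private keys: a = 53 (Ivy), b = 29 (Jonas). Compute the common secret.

Ivy sends A = α^a mod p = 10^53 mod 821.
10^1 ≡ 10 (mod 821)
10^2 = (10^1)^2 ≡ 10^2 = 100 ≡ 100 (mod 821)
10^4 = (10^2)^2 ≡ 100^2 = 10000 ≡ 148 (mod 821)
10^8 = (10^4)^2 ≡ 148^2 = 21904 ≡ 558 (mod 821)
10^16 = (10^8)^2 ≡ 558^2 = 311364 ≡ 205 (mod 821)
10^32 = (10^16)^2 ≡ 205^2 = 42025 ≡ 154 (mod 821)
10^53 = 10^32 · 10^16 · 10^4 · 10^1 ≡ 154 · 205 · 148 · 10 ≡ 490 (mod 821).
So A = 490. Jonas then computes K = A^b mod p = 490^29 mod 821.
490^1 ≡ 490 (mod 821)
490^2 = (490^1)^2 ≡ 490^2 = 240100 ≡ 368 (mod 821)
490^4 = (490^2)^2 ≡ 368^2 = 135424 ≡ 780 (mod 821)
490^8 = (490^4)^2 ≡ 780^2 = 608400 ≡ 39 (mod 821)
490^16 = (490^8)^2 ≡ 39^2 = 1521 ≡ 700 (mod 821)
490^29 = 490^16 · 490^8 · 490^4 · 490^1 ≡ 700 · 39 · 780 · 490 ≡ 556 (mod 821).

556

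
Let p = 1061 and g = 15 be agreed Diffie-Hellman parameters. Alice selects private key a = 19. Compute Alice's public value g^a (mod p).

Public value = 15^19 (mod 1061).
15^1 ≡ 15 (mod 1061)
15^2 = (15^1)^2 ≡ 15^2 = 225 ≡ 225 (mod 1061)
15^4 = (15^2)^2 ≡ 225^2 = 50625 ≡ 758 (mod 1061)
15^8 = (15^4)^2 ≡ 758^2 = 574564 ≡ 563 (mod 1061)
15^16 = (15^8)^2 ≡ 563^2 = 316969 ≡ 791 (mod 1061)
15^19 = 15^16 · 15^2 · 15^1 ≡ 791 · 225 · 15 ≡ 149 (mod 1061).

149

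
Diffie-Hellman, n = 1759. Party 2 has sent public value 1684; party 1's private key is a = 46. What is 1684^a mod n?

Shared key K = 1684^46 mod 1759.
1684^1 ≡ 1684 (mod 1759)
1684^2 = (1684^1)^2 ≡ 1684^2 = 2835856 ≡ 348 (mod 1759)
1684^4 = (1684^2)^2 ≡ 348^2 = 121104 ≡ 1492 (mod 1759)
1684^8 = (1684^4)^2 ≡ 1492^2 = 2226064 ≡ 929 (mod 1759)
1684^16 = (1684^8)^2 ≡ 929^2 = 863041 ≡ 1131 (mod 1759)
1684^32 = (1684^16)^2 ≡ 1131^2 = 1279161 ≡ 368 (mod 1759)
1684^46 = 1684^32 · 1684^8 · 1684^4 · 1684^2 ≡ 368 · 929 · 1492 · 348 ≡ 1196 (mod 1759).

1196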